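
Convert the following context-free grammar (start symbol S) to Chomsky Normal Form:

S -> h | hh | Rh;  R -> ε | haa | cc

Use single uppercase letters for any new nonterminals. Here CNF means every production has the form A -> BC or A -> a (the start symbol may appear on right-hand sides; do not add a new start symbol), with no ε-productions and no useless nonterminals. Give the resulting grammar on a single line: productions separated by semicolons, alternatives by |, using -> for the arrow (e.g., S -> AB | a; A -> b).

S -> h | BB | RB; A -> c; B -> h; C -> a; D -> CC; R -> AA | BD

Nullable: {R}; after ε-elimination: S -> h | Rh | hh; R -> cc | haa.
No unit productions to eliminate.
TERM: introduce C -> a, A -> c, B -> h and substitute in every rule of length ≥2.
BIN: R -> BCC becomes R -> BD, D -> CC.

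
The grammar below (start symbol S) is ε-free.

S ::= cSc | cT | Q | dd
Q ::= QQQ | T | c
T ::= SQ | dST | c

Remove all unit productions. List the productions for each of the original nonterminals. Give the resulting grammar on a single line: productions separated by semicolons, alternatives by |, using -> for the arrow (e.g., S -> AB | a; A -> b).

S -> c | SQ | cT | dd | QQQ | cSc | dST; Q -> c | SQ | QQQ | dST; T -> c | SQ | dST

Unit productions: Q->T, S->Q.
Unit pairs (A ⇒* B via units): (Q,T), (S,Q), (S,T).
S: inherits non-unit rules of {Q, S, T} → QQQ | SQ | c | cSc | cT | dST | dd.
Q: inherits non-unit rules of {Q, T} → QQQ | SQ | c | dST.
T: inherits non-unit rules of {T} → SQ | c | dST.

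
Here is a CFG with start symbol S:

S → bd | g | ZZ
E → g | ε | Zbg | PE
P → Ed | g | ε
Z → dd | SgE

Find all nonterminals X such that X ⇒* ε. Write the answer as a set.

{E, P}

Directly nullable (have an ε-rule): {E, P}.
Not nullable: S, Z — each has a terminal in every rule's right-hand side or depends on a non-nullable symbol.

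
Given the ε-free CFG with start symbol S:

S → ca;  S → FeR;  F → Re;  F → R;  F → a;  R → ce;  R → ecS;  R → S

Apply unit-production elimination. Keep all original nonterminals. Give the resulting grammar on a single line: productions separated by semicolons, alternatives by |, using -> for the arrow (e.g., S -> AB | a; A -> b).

S -> ca | FeR; F -> a | Re | ca | ce | FeR | ecS; R -> ca | ce | FeR | ecS

Unit productions: F->R, R->S.
Unit pairs (A ⇒* B via units): (F,R), (F,S), (R,S).
S: inherits non-unit rules of {S} → FeR | ca.
F: inherits non-unit rules of {F, R, S} → FeR | Re | a | ca | ce | ecS.
R: inherits non-unit rules of {R, S} → FeR | ca | ce | ecS.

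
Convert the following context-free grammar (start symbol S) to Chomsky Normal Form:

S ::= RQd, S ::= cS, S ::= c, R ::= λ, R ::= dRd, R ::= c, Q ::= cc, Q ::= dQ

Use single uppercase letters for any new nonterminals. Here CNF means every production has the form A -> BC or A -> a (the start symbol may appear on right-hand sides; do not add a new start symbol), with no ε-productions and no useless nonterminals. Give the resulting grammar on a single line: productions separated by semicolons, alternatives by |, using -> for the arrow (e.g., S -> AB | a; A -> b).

Nullable: {R}; after ε-elimination: S -> c | Qd | cS | RQd; Q -> cc | dQ; R -> c | dd | dRd.
No unit productions to eliminate.
TERM: introduce A -> c, B -> d and substitute in every rule of length ≥2.
BIN: R -> BRB becomes R -> BC, C -> RB; S -> RQB becomes S -> RD, D -> QB.

S -> c | AS | QB | RD; A -> c; B -> d; C -> RB; D -> QB; Q -> AA | BQ; R -> c | BB | BC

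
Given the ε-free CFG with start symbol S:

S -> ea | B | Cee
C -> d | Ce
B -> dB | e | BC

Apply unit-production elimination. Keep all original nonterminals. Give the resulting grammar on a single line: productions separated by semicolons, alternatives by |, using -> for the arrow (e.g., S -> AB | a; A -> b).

Unit productions: S->B.
Unit pairs (A ⇒* B via units): (S,B).
S: inherits non-unit rules of {B, S} → BC | Cee | dB | e | ea.
B: inherits non-unit rules of {B} → BC | dB | e.
C: inherits non-unit rules of {C} → Ce | d.

S -> e | BC | dB | ea | Cee; B -> e | BC | dB; C -> d | Ce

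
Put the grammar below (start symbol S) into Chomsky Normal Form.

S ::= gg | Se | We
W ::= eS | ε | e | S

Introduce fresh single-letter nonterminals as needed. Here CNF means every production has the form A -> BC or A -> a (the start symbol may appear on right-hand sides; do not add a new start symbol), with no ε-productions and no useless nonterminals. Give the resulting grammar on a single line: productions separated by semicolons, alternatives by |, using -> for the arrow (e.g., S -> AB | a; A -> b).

Nullable: {W}; after ε-elimination: S -> e | Se | We | gg; W -> S | e | eS.
After unit-elimination: S -> e | Se | We | gg; W -> e | Se | We | eS | gg.
TERM: introduce A -> e, B -> g and substitute in every rule of length ≥2.

S -> e | BB | SA | WA; A -> e; B -> g; W -> e | AS | BB | SA | WA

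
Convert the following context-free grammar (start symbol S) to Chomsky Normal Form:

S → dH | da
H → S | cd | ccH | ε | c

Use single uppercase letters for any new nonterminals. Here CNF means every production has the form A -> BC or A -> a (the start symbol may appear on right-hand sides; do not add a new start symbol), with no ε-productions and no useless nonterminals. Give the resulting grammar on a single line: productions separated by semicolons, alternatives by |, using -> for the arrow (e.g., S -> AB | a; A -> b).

S -> d | BC | BH; A -> c; B -> d; C -> a; D -> AH; H -> c | d | AA | AB | AD | BC | BH

Nullable: {H}; after ε-elimination: S -> d | dH | da; H -> S | c | cc | cd | ccH.
After unit-elimination: S -> d | dH | da; H -> c | d | cc | cd | dH | da | ccH.
TERM: introduce C -> a, A -> c, B -> d and substitute in every rule of length ≥2.
BIN: H -> AAH becomes H -> AD, D -> AH.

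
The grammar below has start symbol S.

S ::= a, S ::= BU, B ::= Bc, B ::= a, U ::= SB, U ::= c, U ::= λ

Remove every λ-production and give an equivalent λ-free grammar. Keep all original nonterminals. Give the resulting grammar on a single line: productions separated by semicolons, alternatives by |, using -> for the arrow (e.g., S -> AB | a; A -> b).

Nullable set: {U}.
S -> BU: U nullable, giving B | BU.
Drop U -> λ.
Unchanged (no nullable symbols): S -> a; B -> Bc; B -> a; U -> SB; U -> c.

S -> B | a | BU; B -> a | Bc; U -> c | SB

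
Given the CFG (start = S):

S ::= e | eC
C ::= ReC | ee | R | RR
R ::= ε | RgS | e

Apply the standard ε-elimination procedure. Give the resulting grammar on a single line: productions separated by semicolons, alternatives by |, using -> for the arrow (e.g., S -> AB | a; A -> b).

Nullable set: {C, R}.
S -> eC: C nullable, giving e | eC.
C -> R: R nullable, giving R.
C -> RR: R, R nullable, giving R | RR.
C -> ReC: R, C nullable, giving Re | ReC | e | eC.
Drop R -> ε.
R -> RgS: R nullable, giving RgS | gS.
Unchanged (no nullable symbols): S -> e; C -> ee; R -> e.

S -> e | eC; C -> R | e | RR | Re | eC | ee | ReC; R -> e | gS | RgS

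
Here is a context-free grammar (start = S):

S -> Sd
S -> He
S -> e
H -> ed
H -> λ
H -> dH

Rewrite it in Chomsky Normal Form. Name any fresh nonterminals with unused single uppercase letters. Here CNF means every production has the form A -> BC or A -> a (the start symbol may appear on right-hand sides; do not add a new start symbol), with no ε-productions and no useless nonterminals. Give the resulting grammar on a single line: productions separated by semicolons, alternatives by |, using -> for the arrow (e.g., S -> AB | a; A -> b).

Nullable: {H}; after ε-elimination: S -> e | He | Sd; H -> d | dH | ed.
No unit productions to eliminate.
TERM: introduce A -> d, B -> e and substitute in every rule of length ≥2.

S -> e | HB | SA; A -> d; B -> e; H -> d | AH | BA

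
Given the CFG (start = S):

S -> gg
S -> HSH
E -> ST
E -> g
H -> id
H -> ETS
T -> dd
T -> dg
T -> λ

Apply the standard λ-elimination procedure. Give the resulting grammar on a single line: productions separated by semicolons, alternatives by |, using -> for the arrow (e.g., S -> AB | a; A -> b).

Nullable set: {T}.
E -> ST: T nullable, giving S | ST.
H -> ETS: T nullable, giving ES | ETS.
Drop T -> λ.
Unchanged (no nullable symbols): S -> HSH; S -> gg; E -> g; H -> id; T -> dd; T -> dg.

S -> gg | HSH; E -> S | g | ST; H -> ES | id | ETS; T -> dd | dg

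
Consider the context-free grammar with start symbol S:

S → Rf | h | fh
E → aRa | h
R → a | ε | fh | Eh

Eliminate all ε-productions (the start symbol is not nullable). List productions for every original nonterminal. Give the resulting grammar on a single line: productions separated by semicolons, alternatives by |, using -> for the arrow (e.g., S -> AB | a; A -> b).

S -> f | h | Rf | fh; E -> h | aa | aRa; R -> a | Eh | fh

Nullable set: {R}.
S -> Rf: R nullable, giving Rf | f.
E -> aRa: R nullable, giving aRa | aa.
Drop R -> ε.
Unchanged (no nullable symbols): S -> fh; S -> h; E -> h; R -> Eh; R -> a; R -> fh.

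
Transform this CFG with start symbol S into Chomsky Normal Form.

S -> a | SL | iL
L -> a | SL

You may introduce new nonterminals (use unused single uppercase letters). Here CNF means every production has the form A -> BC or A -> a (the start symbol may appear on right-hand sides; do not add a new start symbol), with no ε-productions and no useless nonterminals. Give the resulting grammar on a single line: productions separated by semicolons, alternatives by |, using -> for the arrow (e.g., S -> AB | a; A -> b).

S -> a | AL | SL; A -> i; L -> a | SL

No ε-productions.
No unit productions to eliminate.
TERM: introduce A -> i and substitute in every rule of length ≥2.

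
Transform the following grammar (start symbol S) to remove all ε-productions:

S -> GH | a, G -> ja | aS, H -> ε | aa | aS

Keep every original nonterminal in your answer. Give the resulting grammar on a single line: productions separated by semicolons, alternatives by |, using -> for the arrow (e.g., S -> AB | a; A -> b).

Nullable set: {H}.
S -> GH: H nullable, giving G | GH.
Drop H -> ε.
Unchanged (no nullable symbols): S -> a; G -> aS; G -> ja; H -> aS; H -> aa.

S -> G | a | GH; G -> aS | ja; H -> aS | aa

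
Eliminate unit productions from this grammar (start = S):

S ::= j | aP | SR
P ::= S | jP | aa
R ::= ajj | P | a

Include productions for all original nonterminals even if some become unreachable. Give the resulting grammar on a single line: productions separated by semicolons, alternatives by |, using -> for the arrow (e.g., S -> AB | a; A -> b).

Unit productions: P->S, R->P.
Unit pairs (A ⇒* B via units): (P,S), (R,P), (R,S).
S: inherits non-unit rules of {S} → SR | aP | j.
P: inherits non-unit rules of {P, S} → SR | aP | aa | j | jP.
R: inherits non-unit rules of {P, R, S} → SR | a | aP | aa | ajj | j | jP.

S -> j | SR | aP; P -> j | SR | aP | aa | jP; R -> a | j | SR | aP | aa | jP | ajj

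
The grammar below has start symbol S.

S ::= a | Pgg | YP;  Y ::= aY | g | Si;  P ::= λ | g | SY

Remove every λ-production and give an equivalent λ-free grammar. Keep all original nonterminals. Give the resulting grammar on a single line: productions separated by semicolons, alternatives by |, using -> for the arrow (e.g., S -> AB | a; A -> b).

Nullable set: {P}.
S -> Pgg: P nullable, giving Pgg | gg.
S -> YP: P nullable, giving Y | YP.
Drop P -> λ.
Unchanged (no nullable symbols): S -> a; P -> SY; P -> g; Y -> Si; Y -> aY; Y -> g.

S -> Y | a | YP | gg | Pgg; P -> g | SY; Y -> g | Si | aY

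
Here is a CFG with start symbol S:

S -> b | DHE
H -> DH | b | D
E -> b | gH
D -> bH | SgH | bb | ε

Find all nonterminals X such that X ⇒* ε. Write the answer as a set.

{D, H}

Directly nullable (have an ε-rule): {D}.
H is nullable via H -> D (every symbol on the right is already known nullable).
Not nullable: E, S — each has a terminal in every rule's right-hand side or depends on a non-nullable symbol.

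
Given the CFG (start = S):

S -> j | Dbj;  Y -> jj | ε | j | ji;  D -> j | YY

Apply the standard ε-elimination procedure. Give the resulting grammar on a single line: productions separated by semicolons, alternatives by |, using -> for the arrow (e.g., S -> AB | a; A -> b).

S -> j | bj | Dbj; D -> Y | j | YY; Y -> j | ji | jj

Nullable set: {D, Y}.
S -> Dbj: D nullable, giving Dbj | bj.
D -> YY: Y, Y nullable, giving Y | YY.
Drop Y -> ε.
Unchanged (no nullable symbols): S -> j; D -> j; Y -> j; Y -> ji; Y -> jj.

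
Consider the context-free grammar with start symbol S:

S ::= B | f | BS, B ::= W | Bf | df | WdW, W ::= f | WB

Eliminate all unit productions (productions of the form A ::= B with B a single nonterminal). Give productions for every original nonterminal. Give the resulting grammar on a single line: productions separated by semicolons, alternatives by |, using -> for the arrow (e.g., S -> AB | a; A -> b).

S -> f | BS | Bf | WB | df | WdW; B -> f | Bf | WB | df | WdW; W -> f | WB

Unit productions: B->W, S->B.
Unit pairs (A ⇒* B via units): (B,W), (S,B), (S,W).
S: inherits non-unit rules of {B, S, W} → BS | Bf | WB | WdW | df | f.
B: inherits non-unit rules of {B, W} → Bf | WB | WdW | df | f.
W: inherits non-unit rules of {W} → WB | f.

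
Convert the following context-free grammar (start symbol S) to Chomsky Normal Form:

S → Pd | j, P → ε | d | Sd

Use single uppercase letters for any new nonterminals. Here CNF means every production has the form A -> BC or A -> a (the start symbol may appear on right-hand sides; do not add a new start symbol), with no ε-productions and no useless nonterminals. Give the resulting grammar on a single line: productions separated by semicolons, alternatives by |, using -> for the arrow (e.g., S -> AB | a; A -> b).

S -> d | j | PA; A -> d; P -> d | SA

Nullable: {P}; after ε-elimination: S -> d | j | Pd; P -> d | Sd.
No unit productions to eliminate.
TERM: introduce A -> d and substitute in every rule of length ≥2.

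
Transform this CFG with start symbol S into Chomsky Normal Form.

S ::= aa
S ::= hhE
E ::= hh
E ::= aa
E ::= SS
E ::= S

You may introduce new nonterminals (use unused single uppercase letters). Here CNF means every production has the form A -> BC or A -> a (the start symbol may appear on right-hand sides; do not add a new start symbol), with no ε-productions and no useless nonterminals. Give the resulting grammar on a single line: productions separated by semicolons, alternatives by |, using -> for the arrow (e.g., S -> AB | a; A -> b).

No ε-productions.
After unit-elimination: S -> aa | hhE; E -> SS | aa | hh | hhE.
TERM: introduce A -> a, B -> h and substitute in every rule of length ≥2.
BIN: E -> BBE becomes E -> BC, C -> BE; S -> BBE becomes S -> BD, D -> BE.

S -> AA | BD; A -> a; B -> h; C -> BE; D -> BE; E -> AA | BB | BC | SS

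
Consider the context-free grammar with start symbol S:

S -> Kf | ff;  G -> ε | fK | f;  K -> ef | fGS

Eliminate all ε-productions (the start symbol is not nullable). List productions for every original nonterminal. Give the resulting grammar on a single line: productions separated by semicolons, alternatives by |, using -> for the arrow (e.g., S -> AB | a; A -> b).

Nullable set: {G}.
Drop G -> ε.
K -> fGS: G nullable, giving fGS | fS.
Unchanged (no nullable symbols): S -> Kf; S -> ff; G -> f; G -> fK; K -> ef.

S -> Kf | ff; G -> f | fK; K -> ef | fS | fGS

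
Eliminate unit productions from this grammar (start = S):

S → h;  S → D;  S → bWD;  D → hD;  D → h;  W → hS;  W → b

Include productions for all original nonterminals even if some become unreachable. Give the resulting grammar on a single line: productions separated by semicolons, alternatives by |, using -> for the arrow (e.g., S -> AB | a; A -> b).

S -> h | hD | bWD; D -> h | hD; W -> b | hS

Unit productions: S->D.
Unit pairs (A ⇒* B via units): (S,D).
S: inherits non-unit rules of {D, S} → bWD | h | hD.
D: inherits non-unit rules of {D} → h | hD.
W: inherits non-unit rules of {W} → b | hS.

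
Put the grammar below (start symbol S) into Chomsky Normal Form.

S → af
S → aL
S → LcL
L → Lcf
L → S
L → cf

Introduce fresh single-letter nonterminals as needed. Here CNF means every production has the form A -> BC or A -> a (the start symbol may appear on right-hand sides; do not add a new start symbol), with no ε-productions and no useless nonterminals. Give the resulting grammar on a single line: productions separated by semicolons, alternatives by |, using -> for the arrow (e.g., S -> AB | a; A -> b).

S -> CB | CL | LF; A -> c; B -> f; C -> a; D -> AB; E -> AL; F -> AL; L -> AB | CB | CL | LD | LE

No ε-productions.
After unit-elimination: S -> aL | af | LcL; L -> aL | af | cf | LcL | Lcf.
TERM: introduce C -> a, A -> c, B -> f and substitute in every rule of length ≥2.
BIN: L -> LAB becomes L -> LD, D -> AB; L -> LAL becomes L -> LE, E -> AL; S -> LAL becomes S -> LF, F -> AL.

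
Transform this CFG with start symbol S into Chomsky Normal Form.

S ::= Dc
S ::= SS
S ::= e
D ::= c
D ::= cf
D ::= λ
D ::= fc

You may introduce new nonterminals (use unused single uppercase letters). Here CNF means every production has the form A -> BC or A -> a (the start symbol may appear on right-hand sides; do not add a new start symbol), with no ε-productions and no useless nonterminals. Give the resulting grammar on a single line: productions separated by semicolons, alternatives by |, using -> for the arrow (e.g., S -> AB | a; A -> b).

Nullable: {D}; after ε-elimination: S -> c | e | Dc | SS; D -> c | cf | fc.
No unit productions to eliminate.
TERM: introduce A -> c, B -> f and substitute in every rule of length ≥2.

S -> c | e | DA | SS; A -> c; B -> f; D -> c | AB | BA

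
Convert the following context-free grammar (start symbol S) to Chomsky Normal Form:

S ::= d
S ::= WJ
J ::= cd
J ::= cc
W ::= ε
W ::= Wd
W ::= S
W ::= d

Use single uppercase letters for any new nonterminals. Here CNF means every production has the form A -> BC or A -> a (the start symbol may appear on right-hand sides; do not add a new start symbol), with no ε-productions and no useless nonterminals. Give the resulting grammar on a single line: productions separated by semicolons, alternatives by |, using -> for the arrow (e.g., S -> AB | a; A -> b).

Nullable: {W}; after ε-elimination: S -> J | d | WJ; J -> cc | cd; W -> S | d | Wd.
After unit-elimination: S -> d | WJ | cc | cd; J -> cc | cd; W -> d | WJ | Wd | cc | cd.
TERM: introduce A -> c, B -> d and substitute in every rule of length ≥2.

S -> d | AA | AB | WJ; A -> c; B -> d; J -> AA | AB; W -> d | AA | AB | WB | WJ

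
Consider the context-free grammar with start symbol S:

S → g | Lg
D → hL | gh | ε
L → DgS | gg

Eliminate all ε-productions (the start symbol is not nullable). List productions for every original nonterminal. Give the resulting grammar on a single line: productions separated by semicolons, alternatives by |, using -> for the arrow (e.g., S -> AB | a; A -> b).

Nullable set: {D}.
Drop D -> ε.
L -> DgS: D nullable, giving DgS | gS.
Unchanged (no nullable symbols): S -> Lg; S -> g; D -> gh; D -> hL; L -> gg.

S -> g | Lg; D -> gh | hL; L -> gS | gg | DgS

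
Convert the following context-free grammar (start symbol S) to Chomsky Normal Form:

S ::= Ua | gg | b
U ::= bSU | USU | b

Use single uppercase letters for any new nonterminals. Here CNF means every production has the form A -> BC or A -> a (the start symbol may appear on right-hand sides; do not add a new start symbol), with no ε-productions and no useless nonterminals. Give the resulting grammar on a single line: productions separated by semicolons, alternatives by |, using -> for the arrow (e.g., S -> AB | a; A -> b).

S -> b | BB | UA; A -> a; B -> g; C -> b; D -> SU; E -> SU; U -> b | CD | UE

No ε-productions.
No unit productions to eliminate.
TERM: introduce A -> a, C -> b, B -> g and substitute in every rule of length ≥2.
BIN: U -> CSU becomes U -> CD, D -> SU; U -> USU becomes U -> UE, E -> SU.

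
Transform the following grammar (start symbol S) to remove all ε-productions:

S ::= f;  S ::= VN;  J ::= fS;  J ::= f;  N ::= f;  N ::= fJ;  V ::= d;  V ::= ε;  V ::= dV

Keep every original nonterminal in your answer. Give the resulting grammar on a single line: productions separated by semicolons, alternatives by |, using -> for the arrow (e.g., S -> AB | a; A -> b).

Nullable set: {V}.
S -> VN: V nullable, giving N | VN.
Drop V -> ε.
V -> dV: V nullable, giving d | dV.
Unchanged (no nullable symbols): S -> f; J -> f; J -> fS; N -> f; N -> fJ; V -> d.

S -> N | f | VN; J -> f | fS; N -> f | fJ; V -> d | dV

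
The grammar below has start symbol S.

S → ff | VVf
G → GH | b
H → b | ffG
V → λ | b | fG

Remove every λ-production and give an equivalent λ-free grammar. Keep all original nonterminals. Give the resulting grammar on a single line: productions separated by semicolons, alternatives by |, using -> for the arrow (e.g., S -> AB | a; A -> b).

Nullable set: {V}.
S -> VVf: V, V nullable, giving VVf | Vf | f.
Drop V -> λ.
Unchanged (no nullable symbols): S -> ff; G -> GH; G -> b; H -> b; H -> ffG; V -> b; V -> fG.

S -> f | Vf | ff | VVf; G -> b | GH; H -> b | ffG; V -> b | fG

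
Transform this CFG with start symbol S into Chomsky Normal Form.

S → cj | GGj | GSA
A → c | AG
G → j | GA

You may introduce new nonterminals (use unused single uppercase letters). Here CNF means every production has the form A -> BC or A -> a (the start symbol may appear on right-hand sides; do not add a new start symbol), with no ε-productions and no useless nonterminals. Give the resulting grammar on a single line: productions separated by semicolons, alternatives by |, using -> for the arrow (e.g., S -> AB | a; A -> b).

No ε-productions.
No unit productions to eliminate.
TERM: introduce C -> c, B -> j and substitute in every rule of length ≥2.
BIN: S -> GGB becomes S -> GD, D -> GB; S -> GSA becomes S -> GE, E -> SA.

S -> CB | GD | GE; A -> c | AG; B -> j; C -> c; D -> GB; E -> SA; G -> j | GA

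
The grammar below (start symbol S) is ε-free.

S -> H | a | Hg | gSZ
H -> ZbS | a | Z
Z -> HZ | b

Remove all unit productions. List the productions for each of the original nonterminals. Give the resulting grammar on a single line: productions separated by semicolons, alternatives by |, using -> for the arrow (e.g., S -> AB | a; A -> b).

S -> a | b | HZ | Hg | ZbS | gSZ; H -> a | b | HZ | ZbS; Z -> b | HZ

Unit productions: H->Z, S->H.
Unit pairs (A ⇒* B via units): (H,Z), (S,H), (S,Z).
S: inherits non-unit rules of {H, S, Z} → HZ | Hg | ZbS | a | b | gSZ.
H: inherits non-unit rules of {H, Z} → HZ | ZbS | a | b.
Z: inherits non-unit rules of {Z} → HZ | b.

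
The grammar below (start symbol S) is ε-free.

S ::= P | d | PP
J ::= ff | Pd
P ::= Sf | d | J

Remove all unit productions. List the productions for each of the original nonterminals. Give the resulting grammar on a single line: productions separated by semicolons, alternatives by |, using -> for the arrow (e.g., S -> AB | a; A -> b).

Unit productions: P->J, S->P.
Unit pairs (A ⇒* B via units): (P,J), (S,J), (S,P).
S: inherits non-unit rules of {J, P, S} → PP | Pd | Sf | d | ff.
J: inherits non-unit rules of {J} → Pd | ff.
P: inherits non-unit rules of {J, P} → Pd | Sf | d | ff.

S -> d | PP | Pd | Sf | ff; J -> Pd | ff; P -> d | Pd | Sf | ff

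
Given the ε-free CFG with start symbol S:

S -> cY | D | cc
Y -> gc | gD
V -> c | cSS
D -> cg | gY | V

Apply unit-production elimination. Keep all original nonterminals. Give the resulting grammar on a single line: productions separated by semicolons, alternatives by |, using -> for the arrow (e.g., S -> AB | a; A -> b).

S -> c | cY | cc | cg | gY | cSS; D -> c | cg | gY | cSS; V -> c | cSS; Y -> gD | gc

Unit productions: D->V, S->D.
Unit pairs (A ⇒* B via units): (D,V), (S,D), (S,V).
S: inherits non-unit rules of {D, S, V} → c | cSS | cY | cc | cg | gY.
D: inherits non-unit rules of {D, V} → c | cSS | cg | gY.
V: inherits non-unit rules of {V} → c | cSS.
Y: inherits non-unit rules of {Y} → gD | gc.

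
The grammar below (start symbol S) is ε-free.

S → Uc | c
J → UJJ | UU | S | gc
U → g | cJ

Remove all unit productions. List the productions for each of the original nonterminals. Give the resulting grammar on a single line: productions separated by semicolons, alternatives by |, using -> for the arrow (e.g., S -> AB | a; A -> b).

Unit productions: J->S.
Unit pairs (A ⇒* B via units): (J,S).
S: inherits non-unit rules of {S} → Uc | c.
J: inherits non-unit rules of {J, S} → UJJ | UU | Uc | c | gc.
U: inherits non-unit rules of {U} → cJ | g.

S -> c | Uc; J -> c | UU | Uc | gc | UJJ; U -> g | cJ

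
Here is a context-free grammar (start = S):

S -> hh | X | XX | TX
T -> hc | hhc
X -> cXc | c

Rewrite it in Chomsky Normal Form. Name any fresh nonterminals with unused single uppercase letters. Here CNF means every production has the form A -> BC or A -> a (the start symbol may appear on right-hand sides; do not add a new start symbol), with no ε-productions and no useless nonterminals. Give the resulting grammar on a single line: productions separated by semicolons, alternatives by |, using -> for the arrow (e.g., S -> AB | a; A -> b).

No ε-productions.
After unit-elimination: S -> c | TX | XX | hh | cXc; T -> hc | hhc; X -> c | cXc.
TERM: introduce A -> c, B -> h and substitute in every rule of length ≥2.
BIN: S -> AXA becomes S -> AC, C -> XA; T -> BBA becomes T -> BD, D -> BA; X -> AXA becomes X -> AE, E -> XA.

S -> c | AC | BB | TX | XX; A -> c; B -> h; C -> XA; D -> BA; E -> XA; T -> BA | BD; X -> c | AE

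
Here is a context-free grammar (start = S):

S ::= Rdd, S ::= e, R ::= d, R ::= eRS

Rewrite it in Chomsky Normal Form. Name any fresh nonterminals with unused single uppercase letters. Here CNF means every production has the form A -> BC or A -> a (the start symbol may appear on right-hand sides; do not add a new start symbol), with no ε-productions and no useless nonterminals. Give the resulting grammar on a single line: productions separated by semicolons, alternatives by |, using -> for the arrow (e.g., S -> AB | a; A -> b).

No ε-productions.
No unit productions to eliminate.
TERM: introduce B -> d, A -> e and substitute in every rule of length ≥2.
BIN: R -> ARS becomes R -> AC, C -> RS; S -> RBB becomes S -> RD, D -> BB.

S -> e | RD; A -> e; B -> d; C -> RS; D -> BB; R -> d | AC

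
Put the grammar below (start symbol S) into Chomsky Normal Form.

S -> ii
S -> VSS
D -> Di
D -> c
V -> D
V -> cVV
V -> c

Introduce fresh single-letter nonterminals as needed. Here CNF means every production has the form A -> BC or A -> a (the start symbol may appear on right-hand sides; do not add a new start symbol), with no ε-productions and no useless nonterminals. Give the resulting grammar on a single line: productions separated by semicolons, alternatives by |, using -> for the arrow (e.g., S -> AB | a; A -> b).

S -> AA | VC; A -> i; B -> c; C -> SS; D -> c | DA; E -> VV; V -> c | BE | DA

No ε-productions.
After unit-elimination: S -> ii | VSS; D -> c | Di; V -> c | Di | cVV.
TERM: introduce B -> c, A -> i and substitute in every rule of length ≥2.
BIN: S -> VSS becomes S -> VC, C -> SS; V -> BVV becomes V -> BE, E -> VV.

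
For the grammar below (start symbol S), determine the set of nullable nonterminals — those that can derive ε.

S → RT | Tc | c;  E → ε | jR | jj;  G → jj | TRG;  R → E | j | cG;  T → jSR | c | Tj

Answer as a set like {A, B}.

{E, R}

Directly nullable (have an ε-rule): {E}.
R is nullable via R -> E (every symbol on the right is already known nullable).
Not nullable: G, S, T — each has a terminal in every rule's right-hand side or depends on a non-nullable symbol.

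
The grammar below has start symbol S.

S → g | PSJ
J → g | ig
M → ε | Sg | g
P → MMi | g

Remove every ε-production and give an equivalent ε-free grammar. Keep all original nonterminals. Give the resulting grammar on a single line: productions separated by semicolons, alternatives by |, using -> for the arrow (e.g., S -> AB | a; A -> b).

Nullable set: {M}.
Drop M -> ε.
P -> MMi: M, M nullable, giving MMi | Mi | i.
Unchanged (no nullable symbols): S -> PSJ; S -> g; J -> g; J -> ig; M -> Sg; M -> g; P -> g.

S -> g | PSJ; J -> g | ig; M -> g | Sg; P -> g | i | Mi | MMi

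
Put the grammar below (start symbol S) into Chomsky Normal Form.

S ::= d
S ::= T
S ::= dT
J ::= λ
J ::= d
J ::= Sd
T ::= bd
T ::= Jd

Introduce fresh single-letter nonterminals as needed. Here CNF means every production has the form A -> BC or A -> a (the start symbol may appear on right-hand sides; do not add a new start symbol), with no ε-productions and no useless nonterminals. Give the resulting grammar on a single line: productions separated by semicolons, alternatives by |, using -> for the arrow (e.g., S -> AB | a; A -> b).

S -> d | AT | BA | JA; A -> d; B -> b; J -> d | SA; T -> d | BA | JA

Nullable: {J}; after ε-elimination: S -> T | d | dT; J -> d | Sd; T -> d | Jd | bd.
After unit-elimination: S -> d | Jd | bd | dT; J -> d | Sd; T -> d | Jd | bd.
TERM: introduce B -> b, A -> d and substitute in every rule of length ≥2.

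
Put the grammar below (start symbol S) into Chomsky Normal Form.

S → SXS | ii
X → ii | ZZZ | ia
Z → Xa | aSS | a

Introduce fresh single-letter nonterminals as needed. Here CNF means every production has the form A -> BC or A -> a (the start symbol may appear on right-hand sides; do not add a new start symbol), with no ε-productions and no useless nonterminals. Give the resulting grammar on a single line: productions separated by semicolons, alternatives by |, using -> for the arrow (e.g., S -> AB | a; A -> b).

S -> AA | SC; A -> i; B -> a; C -> XS; D -> ZZ; E -> SS; X -> AA | AB | ZD; Z -> a | BE | XB

No ε-productions.
No unit productions to eliminate.
TERM: introduce B -> a, A -> i and substitute in every rule of length ≥2.
BIN: S -> SXS becomes S -> SC, C -> XS; X -> ZZZ becomes X -> ZD, D -> ZZ; Z -> BSS becomes Z -> BE, E -> SS.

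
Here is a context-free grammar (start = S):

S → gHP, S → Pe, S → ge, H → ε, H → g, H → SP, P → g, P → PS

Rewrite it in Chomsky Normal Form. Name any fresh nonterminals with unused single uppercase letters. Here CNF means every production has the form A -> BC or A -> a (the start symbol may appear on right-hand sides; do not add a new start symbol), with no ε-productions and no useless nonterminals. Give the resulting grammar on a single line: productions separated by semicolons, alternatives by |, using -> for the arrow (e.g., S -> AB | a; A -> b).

Nullable: {H}; after ε-elimination: S -> Pe | gP | ge | gHP; H -> g | SP; P -> g | PS.
No unit productions to eliminate.
TERM: introduce A -> e, B -> g and substitute in every rule of length ≥2.
BIN: S -> BHP becomes S -> BC, C -> HP.

S -> BA | BC | BP | PA; A -> e; B -> g; C -> HP; H -> g | SP; P -> g | PS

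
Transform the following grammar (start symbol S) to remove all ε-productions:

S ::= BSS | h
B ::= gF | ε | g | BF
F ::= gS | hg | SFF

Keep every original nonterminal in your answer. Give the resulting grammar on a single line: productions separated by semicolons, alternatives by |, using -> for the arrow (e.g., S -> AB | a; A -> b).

S -> h | SS | BSS; B -> F | g | BF | gF; F -> gS | hg | SFF

Nullable set: {B}.
S -> BSS: B nullable, giving BSS | SS.
Drop B -> ε.
B -> BF: B nullable, giving BF | F.
Unchanged (no nullable symbols): S -> h; B -> g; B -> gF; F -> SFF; F -> gS; F -> hg.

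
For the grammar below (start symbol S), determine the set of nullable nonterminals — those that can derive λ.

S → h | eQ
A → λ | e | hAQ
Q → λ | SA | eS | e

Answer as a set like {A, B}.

Directly nullable (have an ε-rule): {A, Q}.
Not nullable: S — each has a terminal in every rule's right-hand side or depends on a non-nullable symbol.

{A, Q}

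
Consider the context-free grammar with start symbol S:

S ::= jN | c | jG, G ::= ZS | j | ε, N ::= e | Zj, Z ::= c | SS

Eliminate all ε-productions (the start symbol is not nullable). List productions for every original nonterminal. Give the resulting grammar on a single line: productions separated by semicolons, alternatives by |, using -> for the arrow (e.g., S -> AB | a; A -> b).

Nullable set: {G}.
S -> jG: G nullable, giving j | jG.
Drop G -> ε.
Unchanged (no nullable symbols): S -> c; S -> jN; G -> ZS; G -> j; N -> Zj; N -> e; Z -> SS; Z -> c.

S -> c | j | jG | jN; G -> j | ZS; N -> e | Zj; Z -> c | SS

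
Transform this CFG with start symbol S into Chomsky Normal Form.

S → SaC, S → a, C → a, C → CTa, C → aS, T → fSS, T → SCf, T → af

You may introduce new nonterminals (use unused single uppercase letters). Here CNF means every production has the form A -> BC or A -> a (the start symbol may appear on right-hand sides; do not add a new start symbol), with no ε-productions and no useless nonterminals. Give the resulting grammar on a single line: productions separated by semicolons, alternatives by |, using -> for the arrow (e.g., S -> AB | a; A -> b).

No ε-productions.
No unit productions to eliminate.
TERM: introduce A -> a, B -> f and substitute in every rule of length ≥2.
BIN: C -> CTA becomes C -> CD, D -> TA; S -> SAC becomes S -> SE, E -> AC; T -> BSS becomes T -> BF, F -> SS; T -> SCB becomes T -> SG, G -> CB.

S -> a | SE; A -> a; B -> f; C -> a | AS | CD; D -> TA; E -> AC; F -> SS; G -> CB; T -> AB | BF | SG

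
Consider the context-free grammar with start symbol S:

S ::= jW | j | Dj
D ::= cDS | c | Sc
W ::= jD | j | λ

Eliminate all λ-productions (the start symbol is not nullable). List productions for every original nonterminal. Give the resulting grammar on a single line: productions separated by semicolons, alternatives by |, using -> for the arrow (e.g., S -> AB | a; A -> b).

Nullable set: {W}.
S -> jW: W nullable, giving j | jW.
Drop W -> λ.
Unchanged (no nullable symbols): S -> Dj; S -> j; D -> Sc; D -> c; D -> cDS; W -> j; W -> jD.

S -> j | Dj | jW; D -> c | Sc | cDS; W -> j | jD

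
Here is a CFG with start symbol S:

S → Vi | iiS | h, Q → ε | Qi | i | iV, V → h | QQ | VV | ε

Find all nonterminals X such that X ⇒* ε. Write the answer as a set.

{Q, V}

Directly nullable (have an ε-rule): {Q, V}.
Not nullable: S — each has a terminal in every rule's right-hand side or depends on a non-nullable symbol.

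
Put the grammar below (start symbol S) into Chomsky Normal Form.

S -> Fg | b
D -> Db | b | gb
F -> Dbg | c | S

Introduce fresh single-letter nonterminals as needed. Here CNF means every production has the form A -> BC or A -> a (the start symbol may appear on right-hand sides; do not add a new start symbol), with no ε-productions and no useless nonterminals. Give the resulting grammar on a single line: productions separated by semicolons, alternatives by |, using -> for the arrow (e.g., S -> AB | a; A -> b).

S -> b | FB; A -> b; B -> g; C -> AB; D -> b | BA | DA; F -> b | c | DC | FB

No ε-productions.
After unit-elimination: S -> b | Fg; D -> b | Db | gb; F -> b | c | Fg | Dbg.
TERM: introduce A -> b, B -> g and substitute in every rule of length ≥2.
BIN: F -> DAB becomes F -> DC, C -> AB.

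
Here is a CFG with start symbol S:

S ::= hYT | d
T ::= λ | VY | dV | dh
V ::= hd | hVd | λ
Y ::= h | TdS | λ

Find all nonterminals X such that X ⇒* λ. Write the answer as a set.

{T, V, Y}

Directly nullable (have an ε-rule): {T, V, Y}.
Not nullable: S — each has a terminal in every rule's right-hand side or depends on a non-nullable symbol.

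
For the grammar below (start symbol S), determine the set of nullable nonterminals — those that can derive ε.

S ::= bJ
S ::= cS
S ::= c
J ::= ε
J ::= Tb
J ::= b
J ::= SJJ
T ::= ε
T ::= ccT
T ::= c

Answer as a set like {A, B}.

Directly nullable (have an ε-rule): {J, T}.
Not nullable: S — each has a terminal in every rule's right-hand side or depends on a non-nullable symbol.

{J, T}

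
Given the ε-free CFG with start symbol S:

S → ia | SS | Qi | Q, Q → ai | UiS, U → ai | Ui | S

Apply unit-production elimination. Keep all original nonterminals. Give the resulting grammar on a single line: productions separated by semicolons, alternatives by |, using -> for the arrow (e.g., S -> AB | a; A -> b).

S -> Qi | SS | ai | ia | UiS; Q -> ai | UiS; U -> Qi | SS | Ui | ai | ia | UiS

Unit productions: S->Q, U->S.
Unit pairs (A ⇒* B via units): (S,Q), (U,Q), (U,S).
S: inherits non-unit rules of {Q, S} → Qi | SS | UiS | ai | ia.
Q: inherits non-unit rules of {Q} → UiS | ai.
U: inherits non-unit rules of {Q, S, U} → Qi | SS | Ui | UiS | ai | ia.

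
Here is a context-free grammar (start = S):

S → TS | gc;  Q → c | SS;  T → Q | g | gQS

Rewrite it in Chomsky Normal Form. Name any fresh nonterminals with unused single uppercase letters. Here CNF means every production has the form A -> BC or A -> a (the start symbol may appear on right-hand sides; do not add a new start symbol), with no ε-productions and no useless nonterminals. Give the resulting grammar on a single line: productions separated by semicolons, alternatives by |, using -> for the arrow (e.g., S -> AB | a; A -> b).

S -> AB | TS; A -> g; B -> c; C -> QS; Q -> c | SS; T -> c | g | AC | SS

No ε-productions.
After unit-elimination: S -> TS | gc; Q -> c | SS; T -> c | g | SS | gQS.
TERM: introduce B -> c, A -> g and substitute in every rule of length ≥2.
BIN: T -> AQS becomes T -> AC, C -> QS.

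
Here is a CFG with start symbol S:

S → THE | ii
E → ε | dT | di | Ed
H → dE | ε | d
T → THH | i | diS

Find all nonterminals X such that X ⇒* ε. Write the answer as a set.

{E, H}

Directly nullable (have an ε-rule): {E, H}.
Not nullable: S, T — each has a terminal in every rule's right-hand side or depends on a non-nullable symbol.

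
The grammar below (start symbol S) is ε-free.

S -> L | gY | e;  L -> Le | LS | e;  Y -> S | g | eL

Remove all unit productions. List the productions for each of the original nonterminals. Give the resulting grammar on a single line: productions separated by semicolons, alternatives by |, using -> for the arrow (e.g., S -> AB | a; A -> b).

Unit productions: S->L, Y->S.
Unit pairs (A ⇒* B via units): (S,L), (Y,L), (Y,S).
S: inherits non-unit rules of {L, S} → LS | Le | e | gY.
L: inherits non-unit rules of {L} → LS | Le | e.
Y: inherits non-unit rules of {L, S, Y} → LS | Le | e | eL | g | gY.

S -> e | LS | Le | gY; L -> e | LS | Le; Y -> e | g | LS | Le | eL | gY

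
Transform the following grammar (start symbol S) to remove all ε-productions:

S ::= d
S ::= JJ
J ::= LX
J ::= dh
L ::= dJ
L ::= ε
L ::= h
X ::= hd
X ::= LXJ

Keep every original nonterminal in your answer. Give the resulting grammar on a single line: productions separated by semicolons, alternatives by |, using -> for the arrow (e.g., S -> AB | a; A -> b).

S -> d | JJ; J -> X | LX | dh; L -> h | dJ; X -> XJ | hd | LXJ

Nullable set: {L}.
J -> LX: L nullable, giving LX | X.
Drop L -> ε.
X -> LXJ: L nullable, giving LXJ | XJ.
Unchanged (no nullable symbols): S -> JJ; S -> d; J -> dh; L -> dJ; L -> h; X -> hd.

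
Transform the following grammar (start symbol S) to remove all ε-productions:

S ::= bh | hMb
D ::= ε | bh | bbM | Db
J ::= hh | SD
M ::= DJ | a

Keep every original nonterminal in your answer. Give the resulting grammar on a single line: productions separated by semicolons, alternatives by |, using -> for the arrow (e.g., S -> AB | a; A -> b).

Nullable set: {D}.
Drop D -> ε.
D -> Db: D nullable, giving Db | b.
J -> SD: D nullable, giving S | SD.
M -> DJ: D nullable, giving DJ | J.
Unchanged (no nullable symbols): S -> bh; S -> hMb; D -> bbM; D -> bh; J -> hh; M -> a.

S -> bh | hMb; D -> b | Db | bh | bbM; J -> S | SD | hh; M -> J | a | DJ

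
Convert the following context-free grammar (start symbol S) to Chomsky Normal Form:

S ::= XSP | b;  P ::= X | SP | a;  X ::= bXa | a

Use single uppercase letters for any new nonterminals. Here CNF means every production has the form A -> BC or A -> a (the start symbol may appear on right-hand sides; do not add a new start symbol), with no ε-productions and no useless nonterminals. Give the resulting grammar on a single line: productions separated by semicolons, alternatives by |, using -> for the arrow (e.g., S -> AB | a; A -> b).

S -> b | XD; A -> b; B -> a; C -> XB; D -> SP; E -> XB; P -> a | AC | SP; X -> a | AE

No ε-productions.
After unit-elimination: S -> b | XSP; P -> a | SP | bXa; X -> a | bXa.
TERM: introduce B -> a, A -> b and substitute in every rule of length ≥2.
BIN: P -> AXB becomes P -> AC, C -> XB; S -> XSP becomes S -> XD, D -> SP; X -> AXB becomes X -> AE, E -> XB.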